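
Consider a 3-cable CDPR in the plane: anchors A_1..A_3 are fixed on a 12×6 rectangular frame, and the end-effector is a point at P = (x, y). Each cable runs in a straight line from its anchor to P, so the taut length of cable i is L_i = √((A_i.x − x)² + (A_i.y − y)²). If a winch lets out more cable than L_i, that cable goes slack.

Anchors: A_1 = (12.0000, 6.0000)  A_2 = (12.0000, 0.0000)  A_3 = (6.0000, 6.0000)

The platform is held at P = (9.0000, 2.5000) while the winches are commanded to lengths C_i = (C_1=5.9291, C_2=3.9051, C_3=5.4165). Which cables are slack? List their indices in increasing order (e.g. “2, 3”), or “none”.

i=1: geometric 4.6098 vs commanded 5.9291 ⇒ slack
i=2: geometric 3.9051 vs commanded 3.9051 ⇒ taut
i=3: geometric 4.6098 vs commanded 5.4165 ⇒ slack

1, 3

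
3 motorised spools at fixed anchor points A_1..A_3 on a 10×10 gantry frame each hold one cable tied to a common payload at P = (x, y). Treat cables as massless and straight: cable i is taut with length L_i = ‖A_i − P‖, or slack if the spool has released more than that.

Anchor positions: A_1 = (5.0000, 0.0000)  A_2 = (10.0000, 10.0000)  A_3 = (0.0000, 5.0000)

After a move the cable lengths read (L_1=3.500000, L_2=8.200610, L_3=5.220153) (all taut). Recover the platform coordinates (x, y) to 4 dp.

(5.0000, 3.5000)

expand ‖A_i−P‖²=L_i² and subtract eq 1 (q_i ≔ ‖A_i‖²−L_i²)
q_1 = 25.0000+0.0000−12.2500 = 12.7500
eq1−eq2 → [-10.0000  -20.0000]·P = -120.0000
eq1−eq3 → [10.0000  -10.0000]·P = 15.0000
2×2 solve → P = (5.0000, 3.5000)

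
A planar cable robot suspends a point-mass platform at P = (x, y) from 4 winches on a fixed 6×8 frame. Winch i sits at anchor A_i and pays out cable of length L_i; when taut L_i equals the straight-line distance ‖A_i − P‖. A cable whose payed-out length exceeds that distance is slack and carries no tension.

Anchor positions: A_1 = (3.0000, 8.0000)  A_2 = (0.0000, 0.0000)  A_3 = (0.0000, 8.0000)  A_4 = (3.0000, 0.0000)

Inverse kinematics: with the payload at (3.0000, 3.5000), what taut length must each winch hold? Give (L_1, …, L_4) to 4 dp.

L_1 = √((3.0000−3.0000)² + (8.0000−3.5000)²) = 4.5000
L_2 = √((0.0000−3.0000)² + (0.0000−3.5000)²) = 4.6098
L_3 = √((0.0000−3.0000)² + (8.0000−3.5000)²) = 5.4083
L_4 = √((3.0000−3.0000)² + (0.0000−3.5000)²) = 3.5000

(4.5000, 4.6098, 5.4083, 3.5000)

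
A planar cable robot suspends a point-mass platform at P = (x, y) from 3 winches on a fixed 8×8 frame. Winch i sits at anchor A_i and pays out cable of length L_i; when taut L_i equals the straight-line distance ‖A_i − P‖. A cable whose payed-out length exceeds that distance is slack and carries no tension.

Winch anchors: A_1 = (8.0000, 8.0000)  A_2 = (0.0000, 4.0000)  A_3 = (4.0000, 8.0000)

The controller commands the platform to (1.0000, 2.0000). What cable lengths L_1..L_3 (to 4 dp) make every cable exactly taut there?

(9.2195, 2.2361, 6.7082)

L_1: Δ = A_1−P = (7.0000, 6.0000) → ‖Δ‖ = √85.0000 = 9.2195
L_2: Δ = A_2−P = (-1.0000, 2.0000) → ‖Δ‖ = √5.0000 = 2.2361
L_3: Δ = A_3−P = (3.0000, 6.0000) → ‖Δ‖ = √45.0000 = 6.7082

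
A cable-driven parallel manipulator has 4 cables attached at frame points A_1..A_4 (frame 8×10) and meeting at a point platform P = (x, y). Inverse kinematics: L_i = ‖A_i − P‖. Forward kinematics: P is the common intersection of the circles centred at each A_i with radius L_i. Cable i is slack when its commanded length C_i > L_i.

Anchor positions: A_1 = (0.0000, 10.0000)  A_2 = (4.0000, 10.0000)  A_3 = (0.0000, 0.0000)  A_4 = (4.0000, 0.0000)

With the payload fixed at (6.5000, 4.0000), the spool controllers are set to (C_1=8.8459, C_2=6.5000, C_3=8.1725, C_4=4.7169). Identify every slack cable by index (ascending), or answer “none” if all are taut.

3

cable 1: L_1 = ‖A_1−P‖ = 8.8459;  C_1 = 8.8459 → taut
cable 2: L_2 = ‖A_2−P‖ = 6.5000;  C_2 = 6.5000 → taut
cable 3: L_3 = ‖A_3−P‖ = 7.6322;  C_3 = 8.1725 → slack
cable 4: L_4 = ‖A_4−P‖ = 4.7170;  C_4 = 4.7169 → taut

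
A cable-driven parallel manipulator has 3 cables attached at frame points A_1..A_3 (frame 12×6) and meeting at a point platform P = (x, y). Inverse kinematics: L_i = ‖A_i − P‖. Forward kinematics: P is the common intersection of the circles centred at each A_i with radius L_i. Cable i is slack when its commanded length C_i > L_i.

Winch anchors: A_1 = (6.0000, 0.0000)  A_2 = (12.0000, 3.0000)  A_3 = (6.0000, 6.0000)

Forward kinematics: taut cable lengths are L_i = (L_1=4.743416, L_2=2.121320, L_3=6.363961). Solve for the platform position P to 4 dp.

expand ‖A_i−P‖²=L_i² and subtract eq 1 (k_i ≔ ‖A_i‖²−L_i²)
k_1 = 36.0000+0.0000−22.5000 = 13.5000
eq1−eq2 → [-12.0000  -6.0000]·P = -135.0000
eq1−eq3 → [0.0000  -12.0000]·P = -18.0000
2×2 solve → P = (10.5000, 1.5000)

(10.5000, 1.5000)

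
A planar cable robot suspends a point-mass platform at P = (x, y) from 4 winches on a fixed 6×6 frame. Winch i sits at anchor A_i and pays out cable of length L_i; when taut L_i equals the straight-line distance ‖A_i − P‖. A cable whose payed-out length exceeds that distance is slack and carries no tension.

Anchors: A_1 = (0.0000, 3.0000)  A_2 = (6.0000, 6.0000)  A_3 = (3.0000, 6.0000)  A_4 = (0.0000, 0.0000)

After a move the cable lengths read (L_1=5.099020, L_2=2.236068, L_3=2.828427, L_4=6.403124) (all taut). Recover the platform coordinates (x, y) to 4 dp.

(5.0000, 4.0000)

circle eqns → linear via eq_j − eq_1; set c_j = A_j·A_j − L_j²
c_1 = 0.0000+9.0000−26.0000 = -17.0000
-12.0000·x − 6.0000·y = c_1−c_2 = -84.0000
-6.0000·x − 6.0000·y = c_1−c_3 = -54.0000
0.0000·x + 6.0000·y = c_1−c_4 = 24.0000
solve first two rows → x=5.0000, y=4.0000
check cable 4: ‖A_4−P‖² = 41.0000 ≈ L_4² = 41.0000 ✓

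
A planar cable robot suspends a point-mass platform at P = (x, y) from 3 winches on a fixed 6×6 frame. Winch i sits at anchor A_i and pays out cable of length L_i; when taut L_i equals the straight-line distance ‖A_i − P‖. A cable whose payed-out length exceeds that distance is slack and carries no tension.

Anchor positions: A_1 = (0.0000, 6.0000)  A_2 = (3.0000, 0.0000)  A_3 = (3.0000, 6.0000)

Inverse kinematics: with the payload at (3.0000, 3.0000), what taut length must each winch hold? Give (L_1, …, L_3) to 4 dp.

L_1: Δ = A_1−P = (-3.0000, 3.0000) → ‖Δ‖ = √18.0000 = 4.2426
L_2: Δ = A_2−P = (0.0000, -3.0000) → ‖Δ‖ = √9.0000 = 3.0000
L_3: Δ = A_3−P = (0.0000, 3.0000) → ‖Δ‖ = √9.0000 = 3.0000

(4.2426, 3.0000, 3.0000)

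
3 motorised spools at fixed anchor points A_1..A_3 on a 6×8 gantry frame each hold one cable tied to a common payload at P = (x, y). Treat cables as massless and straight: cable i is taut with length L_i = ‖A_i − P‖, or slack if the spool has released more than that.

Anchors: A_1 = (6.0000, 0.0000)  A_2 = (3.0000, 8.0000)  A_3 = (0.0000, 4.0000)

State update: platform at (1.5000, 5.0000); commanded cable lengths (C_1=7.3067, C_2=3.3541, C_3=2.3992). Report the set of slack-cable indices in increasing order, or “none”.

1, 3

cable 1: √((4.5000)²+(-5.0000)²)=6.7268, C_1=7.3067: slack
cable 2: √((1.5000)²+(3.0000)²)=3.3541, C_2=3.3541: taut
cable 3: √((-1.5000)²+(-1.0000)²)=1.8028, C_3=2.3992: slack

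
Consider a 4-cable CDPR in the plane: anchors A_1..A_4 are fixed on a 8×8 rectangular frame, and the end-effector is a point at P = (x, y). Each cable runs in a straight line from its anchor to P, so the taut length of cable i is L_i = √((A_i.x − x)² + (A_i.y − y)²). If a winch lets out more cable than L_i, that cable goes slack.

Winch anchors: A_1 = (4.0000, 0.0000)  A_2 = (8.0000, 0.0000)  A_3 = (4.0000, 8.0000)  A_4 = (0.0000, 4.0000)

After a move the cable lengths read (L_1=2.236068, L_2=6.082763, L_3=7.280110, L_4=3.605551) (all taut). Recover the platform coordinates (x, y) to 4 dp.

(2.0000, 1.0000)

expand ‖A_i−P‖²=L_i² and subtract eq 1 (c_i ≔ ‖A_i‖²−L_i²)
c_1 = 16.0000+0.0000−5.0000 = 11.0000
eq1−eq2 → [-8.0000  0.0000]·P = -16.0000
eq1−eq3 → [0.0000  -16.0000]·P = -16.0000
eq1−eq4 → [8.0000  -8.0000]·P = 8.0000
2×2 solve → P = (2.0000, 1.0000)
check cable 4: ‖A_4−P‖² = 13.0000 ≈ L_4² = 13.0000 ✓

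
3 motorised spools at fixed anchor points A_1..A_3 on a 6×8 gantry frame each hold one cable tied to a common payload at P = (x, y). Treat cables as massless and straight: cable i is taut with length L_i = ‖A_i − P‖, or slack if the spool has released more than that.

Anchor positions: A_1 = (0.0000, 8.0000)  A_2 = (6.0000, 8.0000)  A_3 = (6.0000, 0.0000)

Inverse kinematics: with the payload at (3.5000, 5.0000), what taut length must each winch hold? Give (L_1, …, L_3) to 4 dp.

L_1: Δ = A_1−P = (-3.5000, 3.0000) → ‖Δ‖ = √21.2500 = 4.6098
L_2: Δ = A_2−P = (2.5000, 3.0000) → ‖Δ‖ = √15.2500 = 3.9051
L_3: Δ = A_3−P = (2.5000, -5.0000) → ‖Δ‖ = √31.2500 = 5.5902

(4.6098, 3.9051, 5.5902)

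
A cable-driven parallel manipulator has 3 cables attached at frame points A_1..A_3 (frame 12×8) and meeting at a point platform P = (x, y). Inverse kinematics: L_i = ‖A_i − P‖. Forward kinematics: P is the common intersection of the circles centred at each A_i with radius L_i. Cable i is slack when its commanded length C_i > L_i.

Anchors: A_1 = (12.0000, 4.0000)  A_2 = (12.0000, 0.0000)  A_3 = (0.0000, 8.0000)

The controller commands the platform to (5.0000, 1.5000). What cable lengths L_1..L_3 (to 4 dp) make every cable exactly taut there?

(7.4330, 7.1589, 8.2006)

cable 1: Δx=7.0000, Δy=2.5000; L_1 = √(Δx²+Δy²) = 7.4330
cable 2: Δx=7.0000, Δy=-1.5000; L_2 = √(Δx²+Δy²) = 7.1589
cable 3: Δx=-5.0000, Δy=6.5000; L_3 = √(Δx²+Δy²) = 8.2006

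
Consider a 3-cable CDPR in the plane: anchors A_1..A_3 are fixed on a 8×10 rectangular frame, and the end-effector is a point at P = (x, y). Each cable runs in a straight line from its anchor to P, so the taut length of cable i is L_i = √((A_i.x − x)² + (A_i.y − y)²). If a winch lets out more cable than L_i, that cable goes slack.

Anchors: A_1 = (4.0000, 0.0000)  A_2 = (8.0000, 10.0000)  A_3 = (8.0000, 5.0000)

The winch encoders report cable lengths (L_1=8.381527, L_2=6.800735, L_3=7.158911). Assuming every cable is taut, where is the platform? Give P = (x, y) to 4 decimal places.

expand ‖A_i−P‖²=L_i² and subtract eq 1 (c_i ≔ ‖A_i‖²−L_i²)
c_1 = 16.0000+0.0000−70.2500 = -54.2500
eq1−eq2 → [-8.0000  -20.0000]·P = -172.0000
eq1−eq3 → [-8.0000  -10.0000]·P = -92.0000
2×2 solve → P = (1.5000, 8.0000)

(1.5000, 8.0000)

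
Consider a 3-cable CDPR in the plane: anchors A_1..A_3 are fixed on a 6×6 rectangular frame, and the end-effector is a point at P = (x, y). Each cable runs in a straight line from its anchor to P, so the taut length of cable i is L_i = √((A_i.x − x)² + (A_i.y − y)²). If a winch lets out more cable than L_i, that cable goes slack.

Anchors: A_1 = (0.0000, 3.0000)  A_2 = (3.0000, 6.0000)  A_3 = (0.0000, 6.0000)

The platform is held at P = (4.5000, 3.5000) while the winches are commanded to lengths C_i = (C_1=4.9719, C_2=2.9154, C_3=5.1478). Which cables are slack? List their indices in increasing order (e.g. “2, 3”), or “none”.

cable 1: L_1 = ‖A_1−P‖ = 4.5277;  C_1 = 4.9719 → slack
cable 2: L_2 = ‖A_2−P‖ = 2.9155;  C_2 = 2.9154 → taut
cable 3: L_3 = ‖A_3−P‖ = 5.1478;  C_3 = 5.1478 → taut

1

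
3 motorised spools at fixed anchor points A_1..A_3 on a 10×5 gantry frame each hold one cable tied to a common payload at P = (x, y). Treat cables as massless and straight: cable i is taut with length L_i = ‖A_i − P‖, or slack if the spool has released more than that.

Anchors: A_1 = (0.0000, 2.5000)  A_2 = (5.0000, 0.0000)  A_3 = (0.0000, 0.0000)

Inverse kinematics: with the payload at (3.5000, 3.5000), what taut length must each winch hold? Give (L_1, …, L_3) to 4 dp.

(3.6401, 3.8079, 4.9497)

L_1: Δ = A_1−P = (-3.5000, -1.0000) → ‖Δ‖ = √13.2500 = 3.6401
L_2: Δ = A_2−P = (1.5000, -3.5000) → ‖Δ‖ = √14.5000 = 3.8079
L_3: Δ = A_3−P = (-3.5000, -3.5000) → ‖Δ‖ = √24.5000 = 4.9497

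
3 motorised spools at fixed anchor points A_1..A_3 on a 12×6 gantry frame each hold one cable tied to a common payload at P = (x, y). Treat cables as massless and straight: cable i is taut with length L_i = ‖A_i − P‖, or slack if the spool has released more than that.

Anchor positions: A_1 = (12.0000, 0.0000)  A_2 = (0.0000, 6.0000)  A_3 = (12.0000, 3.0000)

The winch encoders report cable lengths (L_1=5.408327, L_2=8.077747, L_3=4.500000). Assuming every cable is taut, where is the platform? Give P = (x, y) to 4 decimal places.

circle eqns → linear via eq_j − eq_1; set q_j = A_j·A_j − L_j²
q_1 = 144.0000+0.0000−29.2500 = 114.7500
24.0000·x − 12.0000·y = q_1−q_2 = 144.0000
0.0000·x − 6.0000·y = q_1−q_3 = -18.0000
solve first two rows → x=7.5000, y=3.0000

(7.5000, 3.0000)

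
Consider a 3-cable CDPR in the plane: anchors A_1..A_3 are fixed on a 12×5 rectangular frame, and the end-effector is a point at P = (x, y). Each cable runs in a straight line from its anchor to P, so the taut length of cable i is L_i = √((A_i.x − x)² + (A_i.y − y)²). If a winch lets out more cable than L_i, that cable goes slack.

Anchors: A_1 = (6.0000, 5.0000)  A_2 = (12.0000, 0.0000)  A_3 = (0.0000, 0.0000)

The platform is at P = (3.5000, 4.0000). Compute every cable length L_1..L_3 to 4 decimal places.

(2.6926, 9.3941, 5.3151)

L_1: Δ = A_1−P = (2.5000, 1.0000) → ‖Δ‖ = √7.2500 = 2.6926
L_2: Δ = A_2−P = (8.5000, -4.0000) → ‖Δ‖ = √88.2500 = 9.3941
L_3: Δ = A_3−P = (-3.5000, -4.0000) → ‖Δ‖ = √28.2500 = 5.3151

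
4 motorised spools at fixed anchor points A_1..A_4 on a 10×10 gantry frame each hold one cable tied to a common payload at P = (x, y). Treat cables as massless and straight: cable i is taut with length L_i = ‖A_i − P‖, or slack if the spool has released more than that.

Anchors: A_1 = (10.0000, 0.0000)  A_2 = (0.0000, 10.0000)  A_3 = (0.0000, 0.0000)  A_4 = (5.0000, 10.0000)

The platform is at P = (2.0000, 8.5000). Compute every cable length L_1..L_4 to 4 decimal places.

(11.6726, 2.5000, 8.7321, 3.3541)

L_1: Δ = A_1−P = (8.0000, -8.5000) → ‖Δ‖ = √136.2500 = 11.6726
L_2: Δ = A_2−P = (-2.0000, 1.5000) → ‖Δ‖ = √6.2500 = 2.5000
L_3: Δ = A_3−P = (-2.0000, -8.5000) → ‖Δ‖ = √76.2500 = 8.7321
L_4: Δ = A_4−P = (3.0000, 1.5000) → ‖Δ‖ = √11.2500 = 3.3541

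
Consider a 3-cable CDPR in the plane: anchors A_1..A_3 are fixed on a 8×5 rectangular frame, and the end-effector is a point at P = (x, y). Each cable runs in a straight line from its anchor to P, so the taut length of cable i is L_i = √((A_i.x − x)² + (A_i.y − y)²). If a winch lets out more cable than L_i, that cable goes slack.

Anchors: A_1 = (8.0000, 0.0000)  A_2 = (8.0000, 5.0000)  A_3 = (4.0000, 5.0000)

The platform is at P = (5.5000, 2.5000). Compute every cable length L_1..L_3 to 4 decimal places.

L_1: Δ = A_1−P = (2.5000, -2.5000) → ‖Δ‖ = √12.5000 = 3.5355
L_2: Δ = A_2−P = (2.5000, 2.5000) → ‖Δ‖ = √12.5000 = 3.5355
L_3: Δ = A_3−P = (-1.5000, 2.5000) → ‖Δ‖ = √8.5000 = 2.9155

(3.5355, 3.5355, 2.9155)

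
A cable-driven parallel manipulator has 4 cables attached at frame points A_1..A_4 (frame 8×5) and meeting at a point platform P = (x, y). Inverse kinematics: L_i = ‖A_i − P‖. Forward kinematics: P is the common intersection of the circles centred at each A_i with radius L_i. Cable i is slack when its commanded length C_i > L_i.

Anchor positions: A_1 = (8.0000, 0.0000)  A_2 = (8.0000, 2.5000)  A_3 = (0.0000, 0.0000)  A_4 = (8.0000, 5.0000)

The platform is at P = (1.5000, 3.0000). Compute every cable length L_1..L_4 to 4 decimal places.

(7.1589, 6.5192, 3.3541, 6.8007)

L_1 = √((8.0000−1.5000)² + (0.0000−3.0000)²) = 7.1589
L_2 = √((8.0000−1.5000)² + (2.5000−3.0000)²) = 6.5192
L_3 = √((0.0000−1.5000)² + (0.0000−3.0000)²) = 3.3541
L_4 = √((8.0000−1.5000)² + (5.0000−3.0000)²) = 6.8007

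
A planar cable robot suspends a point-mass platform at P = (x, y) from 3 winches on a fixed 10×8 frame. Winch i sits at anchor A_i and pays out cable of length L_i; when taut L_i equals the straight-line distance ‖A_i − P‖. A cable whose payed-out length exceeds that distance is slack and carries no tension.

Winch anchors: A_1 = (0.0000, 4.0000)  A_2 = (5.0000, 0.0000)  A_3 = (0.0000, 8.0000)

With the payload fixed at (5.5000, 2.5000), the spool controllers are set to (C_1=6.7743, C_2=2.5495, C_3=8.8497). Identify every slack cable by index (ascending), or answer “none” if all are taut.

cable 1: √((-5.5000)²+(1.5000)²)=5.7009, C_1=6.7743: slack
cable 2: √((-0.5000)²+(-2.5000)²)=2.5495, C_2=2.5495: taut
cable 3: √((-5.5000)²+(5.5000)²)=7.7782, C_3=8.8497: slack

1, 3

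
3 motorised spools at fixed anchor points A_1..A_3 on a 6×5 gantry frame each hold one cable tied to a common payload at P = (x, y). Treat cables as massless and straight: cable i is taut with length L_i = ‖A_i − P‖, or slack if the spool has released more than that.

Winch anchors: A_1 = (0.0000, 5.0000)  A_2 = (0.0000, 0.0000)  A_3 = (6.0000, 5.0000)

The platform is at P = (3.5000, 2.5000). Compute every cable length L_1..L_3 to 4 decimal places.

cable 1: Δx=-3.5000, Δy=2.5000; L_1 = √(Δx²+Δy²) = 4.3012
cable 2: Δx=-3.5000, Δy=-2.5000; L_2 = √(Δx²+Δy²) = 4.3012
cable 3: Δx=2.5000, Δy=2.5000; L_3 = √(Δx²+Δy²) = 3.5355

(4.3012, 4.3012, 3.5355)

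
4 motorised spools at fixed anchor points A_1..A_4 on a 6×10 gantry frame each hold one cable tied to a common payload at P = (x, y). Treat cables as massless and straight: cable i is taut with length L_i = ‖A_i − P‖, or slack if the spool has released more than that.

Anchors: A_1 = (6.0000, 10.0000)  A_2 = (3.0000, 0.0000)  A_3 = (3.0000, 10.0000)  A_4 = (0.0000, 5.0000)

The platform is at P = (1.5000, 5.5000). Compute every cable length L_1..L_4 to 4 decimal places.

(6.3640, 5.7009, 4.7434, 1.5811)

L_1 = √((6.0000−1.5000)² + (10.0000−5.5000)²) = 6.3640
L_2 = √((3.0000−1.5000)² + (0.0000−5.5000)²) = 5.7009
L_3 = √((3.0000−1.5000)² + (10.0000−5.5000)²) = 4.7434
L_4 = √((0.0000−1.5000)² + (5.0000−5.5000)²) = 1.5811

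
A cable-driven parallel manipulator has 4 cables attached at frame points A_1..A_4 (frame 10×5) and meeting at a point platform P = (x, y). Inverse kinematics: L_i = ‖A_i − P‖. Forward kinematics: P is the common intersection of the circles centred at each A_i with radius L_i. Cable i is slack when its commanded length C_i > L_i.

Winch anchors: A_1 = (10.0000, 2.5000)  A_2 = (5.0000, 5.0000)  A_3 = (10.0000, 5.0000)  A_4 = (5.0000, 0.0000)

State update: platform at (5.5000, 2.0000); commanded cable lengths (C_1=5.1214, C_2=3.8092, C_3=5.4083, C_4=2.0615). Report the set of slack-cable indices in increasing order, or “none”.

1, 2

cable 1: √((4.5000)²+(0.5000)²)=4.5277, C_1=5.1214: slack
cable 2: √((-0.5000)²+(3.0000)²)=3.0414, C_2=3.8092: slack
cable 3: √((4.5000)²+(3.0000)²)=5.4083, C_3=5.4083: taut
cable 4: √((-0.5000)²+(-2.0000)²)=2.0616, C_4=2.0615: taut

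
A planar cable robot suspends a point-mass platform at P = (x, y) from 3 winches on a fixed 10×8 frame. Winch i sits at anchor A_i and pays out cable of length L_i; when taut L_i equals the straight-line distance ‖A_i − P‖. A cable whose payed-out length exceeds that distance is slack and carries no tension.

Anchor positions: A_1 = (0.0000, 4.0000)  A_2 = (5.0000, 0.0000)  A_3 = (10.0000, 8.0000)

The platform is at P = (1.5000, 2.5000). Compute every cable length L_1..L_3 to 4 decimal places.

(2.1213, 4.3012, 10.1242)

L_1 = √((0.0000−1.5000)² + (4.0000−2.5000)²) = 2.1213
L_2 = √((5.0000−1.5000)² + (0.0000−2.5000)²) = 4.3012
L_3 = √((10.0000−1.5000)² + (8.0000−2.5000)²) = 10.1242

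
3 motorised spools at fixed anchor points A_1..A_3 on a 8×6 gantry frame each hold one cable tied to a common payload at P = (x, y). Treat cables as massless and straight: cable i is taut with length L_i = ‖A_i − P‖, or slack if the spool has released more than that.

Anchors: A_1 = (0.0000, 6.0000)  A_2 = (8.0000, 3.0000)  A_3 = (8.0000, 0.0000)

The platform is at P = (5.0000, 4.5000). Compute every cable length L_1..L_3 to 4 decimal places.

L_1 = √((0.0000−5.0000)² + (6.0000−4.5000)²) = 5.2202
L_2 = √((8.0000−5.0000)² + (3.0000−4.5000)²) = 3.3541
L_3 = √((8.0000−5.0000)² + (0.0000−4.5000)²) = 5.4083

(5.2202, 3.3541, 5.4083)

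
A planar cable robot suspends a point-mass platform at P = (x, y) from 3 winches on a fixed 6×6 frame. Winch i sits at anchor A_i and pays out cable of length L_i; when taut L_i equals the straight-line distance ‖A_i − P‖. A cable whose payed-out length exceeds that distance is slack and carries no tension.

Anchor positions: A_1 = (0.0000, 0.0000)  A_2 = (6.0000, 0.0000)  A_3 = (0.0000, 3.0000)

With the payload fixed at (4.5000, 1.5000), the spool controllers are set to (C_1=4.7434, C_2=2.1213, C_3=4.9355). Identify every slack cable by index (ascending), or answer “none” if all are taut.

i=1: geometric 4.7434 vs commanded 4.7434 ⇒ taut
i=2: geometric 2.1213 vs commanded 2.1213 ⇒ taut
i=3: geometric 4.7434 vs commanded 4.9355 ⇒ slack

3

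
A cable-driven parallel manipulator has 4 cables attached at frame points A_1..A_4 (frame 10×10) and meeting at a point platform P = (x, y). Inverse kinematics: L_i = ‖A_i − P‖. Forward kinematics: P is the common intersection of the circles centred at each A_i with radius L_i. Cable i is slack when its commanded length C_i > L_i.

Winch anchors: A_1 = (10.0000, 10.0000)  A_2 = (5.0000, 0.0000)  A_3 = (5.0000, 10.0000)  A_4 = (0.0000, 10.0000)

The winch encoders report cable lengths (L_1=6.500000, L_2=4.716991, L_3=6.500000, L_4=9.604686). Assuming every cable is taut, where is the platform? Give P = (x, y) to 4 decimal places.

expand ‖A_i−P‖²=L_i² and subtract eq 1 (c_i ≔ ‖A_i‖²−L_i²)
c_1 = 100.0000+100.0000−42.2500 = 157.7500
eq1−eq2 → [10.0000  20.0000]·P = 155.0000
eq1−eq3 → [10.0000  0.0000]·P = 75.0000
eq1−eq4 → [20.0000  0.0000]·P = 150.0000
2×2 solve → P = (7.5000, 4.0000)
check cable 4: ‖A_4−P‖² = 92.2500 ≈ L_4² = 92.2500 ✓

(7.5000, 4.0000)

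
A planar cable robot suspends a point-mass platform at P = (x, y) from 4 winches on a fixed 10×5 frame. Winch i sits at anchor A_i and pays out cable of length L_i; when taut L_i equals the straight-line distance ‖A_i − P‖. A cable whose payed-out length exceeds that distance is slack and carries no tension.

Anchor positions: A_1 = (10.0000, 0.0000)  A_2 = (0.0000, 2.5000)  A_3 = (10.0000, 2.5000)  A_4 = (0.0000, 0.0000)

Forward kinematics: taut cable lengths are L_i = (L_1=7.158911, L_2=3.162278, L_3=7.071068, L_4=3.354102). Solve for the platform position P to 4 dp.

(3.0000, 1.5000)

circle eqns → linear via eq_j − eq_1; set k_j = A_j·A_j − L_j²
k_1 = 100.0000+0.0000−51.2500 = 48.7500
20.0000·x − 5.0000·y = k_1−k_2 = 52.5000
0.0000·x − 5.0000·y = k_1−k_3 = -7.5000
20.0000·x + 0.0000·y = k_1−k_4 = 60.0000
solve first two rows → x=3.0000, y=1.5000
check cable 4: ‖A_4−P‖² = 11.2500 ≈ L_4² = 11.2500 ✓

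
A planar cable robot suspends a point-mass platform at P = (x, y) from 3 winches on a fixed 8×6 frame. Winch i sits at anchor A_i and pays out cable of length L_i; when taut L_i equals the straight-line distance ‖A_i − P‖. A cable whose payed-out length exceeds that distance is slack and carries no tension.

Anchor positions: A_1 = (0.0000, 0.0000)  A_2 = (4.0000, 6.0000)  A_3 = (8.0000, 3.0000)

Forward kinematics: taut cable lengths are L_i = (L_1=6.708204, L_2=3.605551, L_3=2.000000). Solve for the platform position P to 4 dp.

expand ‖A_i−P‖²=L_i² and subtract eq 1 (q_i ≔ ‖A_i‖²−L_i²)
q_1 = 0.0000+0.0000−45.0000 = -45.0000
eq1−eq2 → [-8.0000  -12.0000]·P = -84.0000
eq1−eq3 → [-16.0000  -6.0000]·P = -114.0000
2×2 solve → P = (6.0000, 3.0000)

(6.0000, 3.0000)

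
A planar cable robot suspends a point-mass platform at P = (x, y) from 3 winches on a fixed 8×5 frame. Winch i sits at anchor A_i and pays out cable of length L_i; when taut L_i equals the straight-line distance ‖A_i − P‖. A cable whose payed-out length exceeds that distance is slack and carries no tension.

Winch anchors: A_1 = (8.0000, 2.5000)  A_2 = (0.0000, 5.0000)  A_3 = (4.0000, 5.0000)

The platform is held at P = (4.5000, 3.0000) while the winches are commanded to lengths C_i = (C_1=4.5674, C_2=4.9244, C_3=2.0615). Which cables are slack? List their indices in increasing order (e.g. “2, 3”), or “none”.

i=1: geometric 3.5355 vs commanded 4.5674 ⇒ slack
i=2: geometric 4.9244 vs commanded 4.9244 ⇒ taut
i=3: geometric 2.0616 vs commanded 2.0615 ⇒ taut

1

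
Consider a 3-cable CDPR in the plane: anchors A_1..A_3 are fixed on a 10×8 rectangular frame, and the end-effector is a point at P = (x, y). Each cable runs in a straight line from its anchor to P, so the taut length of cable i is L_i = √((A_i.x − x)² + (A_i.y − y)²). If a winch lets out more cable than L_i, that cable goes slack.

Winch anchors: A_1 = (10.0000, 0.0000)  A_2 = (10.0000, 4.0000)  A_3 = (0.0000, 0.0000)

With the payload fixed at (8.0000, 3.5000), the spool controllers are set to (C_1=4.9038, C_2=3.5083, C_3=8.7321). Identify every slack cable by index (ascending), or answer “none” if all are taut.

1, 2

cable 1: √((2.0000)²+(-3.5000)²)=4.0311, C_1=4.9038: slack
cable 2: √((2.0000)²+(0.5000)²)=2.0616, C_2=3.5083: slack
cable 3: √((-8.0000)²+(-3.5000)²)=8.7321, C_3=8.7321: taut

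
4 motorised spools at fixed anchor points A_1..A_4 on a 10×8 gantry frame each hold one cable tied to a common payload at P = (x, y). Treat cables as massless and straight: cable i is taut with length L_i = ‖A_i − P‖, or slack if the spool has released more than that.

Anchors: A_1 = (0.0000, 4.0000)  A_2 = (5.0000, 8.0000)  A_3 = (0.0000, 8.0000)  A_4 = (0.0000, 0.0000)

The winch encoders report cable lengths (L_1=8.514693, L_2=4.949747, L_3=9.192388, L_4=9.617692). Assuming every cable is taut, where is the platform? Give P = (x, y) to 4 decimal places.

(8.5000, 4.5000)

each cable: (A_i−P)·(A_i−P) = L_i²; let k_i = ‖A_i‖²−L_i²
k_1 = 0.0000+16.0000−72.5000 = -56.5000
row 1: -10.0000x − 8.0000y = -121.0000  (k_2=64.5000)
row 2: 0.0000x − 8.0000y = -36.0000  (k_3=-20.5000)
row 3: 0.0000x + 8.0000y = 36.0000  (k_4=-92.5000)
Cramer on rows 1–2 → x = 8.5000, y = 4.5000
check cable 4: ‖A_4−P‖² = 92.5000 ≈ L_4² = 92.5000 ✓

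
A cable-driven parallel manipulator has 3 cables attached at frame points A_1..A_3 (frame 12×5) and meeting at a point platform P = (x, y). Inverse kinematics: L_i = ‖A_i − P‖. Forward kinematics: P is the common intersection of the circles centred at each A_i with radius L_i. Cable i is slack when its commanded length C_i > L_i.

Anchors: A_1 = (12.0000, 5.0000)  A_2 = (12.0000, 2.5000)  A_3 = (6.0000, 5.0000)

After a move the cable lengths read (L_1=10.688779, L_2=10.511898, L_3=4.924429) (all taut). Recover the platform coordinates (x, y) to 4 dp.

(1.5000, 3.0000)

circle eqns → linear via eq_j − eq_1; set q_j = A_j·A_j − L_j²
q_1 = 144.0000+25.0000−114.2500 = 54.7500
0.0000·x + 5.0000·y = q_1−q_2 = 15.0000
12.0000·x + 0.0000·y = q_1−q_3 = 18.0000
solve first two rows → x=1.5000, y=3.0000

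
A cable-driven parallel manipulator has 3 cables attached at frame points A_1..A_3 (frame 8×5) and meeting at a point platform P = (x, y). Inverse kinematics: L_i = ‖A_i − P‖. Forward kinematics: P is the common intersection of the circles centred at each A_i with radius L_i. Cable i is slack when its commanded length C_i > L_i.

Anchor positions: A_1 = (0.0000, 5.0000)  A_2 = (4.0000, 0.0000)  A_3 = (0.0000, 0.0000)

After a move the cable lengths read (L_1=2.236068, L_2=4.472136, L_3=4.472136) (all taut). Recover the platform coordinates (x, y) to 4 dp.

(2.0000, 4.0000)

circle eqns → linear via eq_j − eq_1; set q_j = A_j·A_j − L_j²
q_1 = 0.0000+25.0000−5.0000 = 20.0000
-8.0000·x + 10.0000·y = q_1−q_2 = 24.0000
0.0000·x + 10.0000·y = q_1−q_3 = 40.0000
solve first two rows → x=2.0000, y=4.0000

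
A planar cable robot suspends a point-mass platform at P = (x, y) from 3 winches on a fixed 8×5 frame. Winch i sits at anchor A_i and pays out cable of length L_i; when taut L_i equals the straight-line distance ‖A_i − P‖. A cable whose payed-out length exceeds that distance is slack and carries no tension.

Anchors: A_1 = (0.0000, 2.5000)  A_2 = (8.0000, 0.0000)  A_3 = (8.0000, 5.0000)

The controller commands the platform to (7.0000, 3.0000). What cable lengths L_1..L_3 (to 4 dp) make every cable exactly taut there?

(7.0178, 3.1623, 2.2361)

L_1: Δ = A_1−P = (-7.0000, -0.5000) → ‖Δ‖ = √49.2500 = 7.0178
L_2: Δ = A_2−P = (1.0000, -3.0000) → ‖Δ‖ = √10.0000 = 3.1623
L_3: Δ = A_3−P = (1.0000, 2.0000) → ‖Δ‖ = √5.0000 = 2.2361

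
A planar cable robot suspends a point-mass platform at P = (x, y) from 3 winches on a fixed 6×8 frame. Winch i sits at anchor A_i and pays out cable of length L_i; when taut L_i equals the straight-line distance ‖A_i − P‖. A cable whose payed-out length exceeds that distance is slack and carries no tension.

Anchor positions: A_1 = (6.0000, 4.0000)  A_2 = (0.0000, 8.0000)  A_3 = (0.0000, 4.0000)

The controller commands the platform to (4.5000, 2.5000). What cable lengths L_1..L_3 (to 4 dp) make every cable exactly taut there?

cable 1: Δx=1.5000, Δy=1.5000; L_1 = √(Δx²+Δy²) = 2.1213
cable 2: Δx=-4.5000, Δy=5.5000; L_2 = √(Δx²+Δy²) = 7.1063
cable 3: Δx=-4.5000, Δy=1.5000; L_3 = √(Δx²+Δy²) = 4.7434

(2.1213, 7.1063, 4.7434)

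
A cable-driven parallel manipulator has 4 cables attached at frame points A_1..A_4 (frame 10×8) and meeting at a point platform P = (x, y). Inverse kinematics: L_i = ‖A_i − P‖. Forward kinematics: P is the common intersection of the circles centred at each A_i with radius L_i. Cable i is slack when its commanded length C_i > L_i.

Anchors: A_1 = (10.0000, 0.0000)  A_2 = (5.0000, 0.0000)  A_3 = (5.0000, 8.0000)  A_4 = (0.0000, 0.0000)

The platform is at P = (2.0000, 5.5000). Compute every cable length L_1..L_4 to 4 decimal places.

(9.7082, 6.2650, 3.9051, 5.8523)

L_1 = √((10.0000−2.0000)² + (0.0000−5.5000)²) = 9.7082
L_2 = √((5.0000−2.0000)² + (0.0000−5.5000)²) = 6.2650
L_3 = √((5.0000−2.0000)² + (8.0000−5.5000)²) = 3.9051
L_4 = √((0.0000−2.0000)² + (0.0000−5.5000)²) = 5.8523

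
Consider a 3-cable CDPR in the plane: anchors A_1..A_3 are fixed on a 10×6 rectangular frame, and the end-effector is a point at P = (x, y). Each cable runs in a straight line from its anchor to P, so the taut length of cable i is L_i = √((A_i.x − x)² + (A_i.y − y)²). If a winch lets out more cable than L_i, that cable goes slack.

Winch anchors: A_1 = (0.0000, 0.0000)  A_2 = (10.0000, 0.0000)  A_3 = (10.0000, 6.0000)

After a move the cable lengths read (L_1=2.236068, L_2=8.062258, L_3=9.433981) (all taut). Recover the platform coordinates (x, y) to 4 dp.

(2.0000, 1.0000)

each cable: (A_i−P)·(A_i−P) = L_i²; let k_i = ‖A_i‖²−L_i²
k_1 = 0.0000+0.0000−5.0000 = -5.0000
row 1: -20.0000x + 0.0000y = -40.0000  (k_2=35.0000)
row 2: -20.0000x − 12.0000y = -52.0000  (k_3=47.0000)
Cramer on rows 1–2 → x = 2.0000, y = 1.0000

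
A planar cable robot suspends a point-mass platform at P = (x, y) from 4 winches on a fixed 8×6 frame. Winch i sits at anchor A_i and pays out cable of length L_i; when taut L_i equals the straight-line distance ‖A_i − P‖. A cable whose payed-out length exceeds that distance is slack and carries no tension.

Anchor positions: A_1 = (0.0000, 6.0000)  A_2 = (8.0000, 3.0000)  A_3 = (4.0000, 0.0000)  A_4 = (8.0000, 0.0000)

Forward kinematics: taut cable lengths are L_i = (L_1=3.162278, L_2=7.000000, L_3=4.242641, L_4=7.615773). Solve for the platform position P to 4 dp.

(1.0000, 3.0000)

circle eqns → linear via eq_j − eq_1; set q_j = A_j·A_j − L_j²
q_1 = 0.0000+36.0000−10.0000 = 26.0000
-16.0000·x + 6.0000·y = q_1−q_2 = 2.0000
-8.0000·x + 12.0000·y = q_1−q_3 = 28.0000
-16.0000·x + 12.0000·y = q_1−q_4 = 20.0000
solve first two rows → x=1.0000, y=3.0000
check cable 4: ‖A_4−P‖² = 58.0000 ≈ L_4² = 58.0000 ✓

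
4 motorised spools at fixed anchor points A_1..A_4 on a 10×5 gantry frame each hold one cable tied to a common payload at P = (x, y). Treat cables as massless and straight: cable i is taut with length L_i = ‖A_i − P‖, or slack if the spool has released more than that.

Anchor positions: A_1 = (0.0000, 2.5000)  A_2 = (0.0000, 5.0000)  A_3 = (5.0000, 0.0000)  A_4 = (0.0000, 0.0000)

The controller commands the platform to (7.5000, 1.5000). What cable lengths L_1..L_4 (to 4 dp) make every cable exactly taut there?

cable 1: Δx=-7.5000, Δy=1.0000; L_1 = √(Δx²+Δy²) = 7.5664
cable 2: Δx=-7.5000, Δy=3.5000; L_2 = √(Δx²+Δy²) = 8.2765
cable 3: Δx=-2.5000, Δy=-1.5000; L_3 = √(Δx²+Δy²) = 2.9155
cable 4: Δx=-7.5000, Δy=-1.5000; L_4 = √(Δx²+Δy²) = 7.6485

(7.5664, 8.2765, 2.9155, 7.6485)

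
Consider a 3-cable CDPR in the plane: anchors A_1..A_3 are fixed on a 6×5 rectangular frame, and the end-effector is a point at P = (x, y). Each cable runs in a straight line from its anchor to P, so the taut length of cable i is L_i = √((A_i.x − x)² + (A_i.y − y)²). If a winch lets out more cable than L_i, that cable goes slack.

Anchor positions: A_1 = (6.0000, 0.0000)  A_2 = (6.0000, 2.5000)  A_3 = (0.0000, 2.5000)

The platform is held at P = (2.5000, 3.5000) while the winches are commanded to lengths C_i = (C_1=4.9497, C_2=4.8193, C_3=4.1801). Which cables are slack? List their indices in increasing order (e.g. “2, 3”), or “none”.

2, 3

i=1: geometric 4.9497 vs commanded 4.9497 ⇒ taut
i=2: geometric 3.6401 vs commanded 4.8193 ⇒ slack
i=3: geometric 2.6926 vs commanded 4.1801 ⇒ slack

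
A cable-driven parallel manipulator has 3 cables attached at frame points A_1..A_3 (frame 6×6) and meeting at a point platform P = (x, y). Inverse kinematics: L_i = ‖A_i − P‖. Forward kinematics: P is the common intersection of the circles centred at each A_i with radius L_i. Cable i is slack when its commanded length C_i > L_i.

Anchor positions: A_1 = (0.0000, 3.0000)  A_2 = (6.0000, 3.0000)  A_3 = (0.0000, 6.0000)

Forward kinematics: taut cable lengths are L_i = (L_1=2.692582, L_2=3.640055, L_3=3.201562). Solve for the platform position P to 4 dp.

(2.5000, 4.0000)

each cable: (A_i−P)·(A_i−P) = L_i²; let k_i = ‖A_i‖²−L_i²
k_1 = 0.0000+9.0000−7.2500 = 1.7500
row 1: -12.0000x + 0.0000y = -30.0000  (k_2=31.7500)
row 2: 0.0000x − 6.0000y = -24.0000  (k_3=25.7500)
Cramer on rows 1–2 → x = 2.5000, y = 4.0000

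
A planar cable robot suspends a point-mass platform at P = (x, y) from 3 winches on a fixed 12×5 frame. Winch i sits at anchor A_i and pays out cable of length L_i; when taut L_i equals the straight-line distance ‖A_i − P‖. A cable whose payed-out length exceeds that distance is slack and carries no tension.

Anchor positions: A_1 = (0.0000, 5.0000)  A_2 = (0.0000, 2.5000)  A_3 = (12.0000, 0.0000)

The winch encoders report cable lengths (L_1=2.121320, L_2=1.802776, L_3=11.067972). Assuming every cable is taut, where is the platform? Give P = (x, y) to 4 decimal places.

(1.5000, 3.5000)

each cable: (A_i−P)·(A_i−P) = L_i²; let q_i = ‖A_i‖²−L_i²
q_1 = 0.0000+25.0000−4.5000 = 20.5000
row 1: 0.0000x + 5.0000y = 17.5000  (q_2=3.0000)
row 2: -24.0000x + 10.0000y = -1.0000  (q_3=21.5000)
Cramer on rows 1–2 → x = 1.5000, y = 3.5000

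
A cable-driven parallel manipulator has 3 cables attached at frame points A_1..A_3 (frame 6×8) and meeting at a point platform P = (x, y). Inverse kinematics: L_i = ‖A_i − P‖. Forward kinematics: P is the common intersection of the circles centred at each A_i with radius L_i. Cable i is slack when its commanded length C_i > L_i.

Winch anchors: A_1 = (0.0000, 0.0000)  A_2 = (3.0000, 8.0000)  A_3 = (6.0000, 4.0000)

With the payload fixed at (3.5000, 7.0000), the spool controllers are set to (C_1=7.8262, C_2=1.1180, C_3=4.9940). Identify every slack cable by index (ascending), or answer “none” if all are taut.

3

cable 1: L_1 = ‖A_1−P‖ = 7.8262;  C_1 = 7.8262 → taut
cable 2: L_2 = ‖A_2−P‖ = 1.1180;  C_2 = 1.1180 → taut
cable 3: L_3 = ‖A_3−P‖ = 3.9051;  C_3 = 4.9940 → slack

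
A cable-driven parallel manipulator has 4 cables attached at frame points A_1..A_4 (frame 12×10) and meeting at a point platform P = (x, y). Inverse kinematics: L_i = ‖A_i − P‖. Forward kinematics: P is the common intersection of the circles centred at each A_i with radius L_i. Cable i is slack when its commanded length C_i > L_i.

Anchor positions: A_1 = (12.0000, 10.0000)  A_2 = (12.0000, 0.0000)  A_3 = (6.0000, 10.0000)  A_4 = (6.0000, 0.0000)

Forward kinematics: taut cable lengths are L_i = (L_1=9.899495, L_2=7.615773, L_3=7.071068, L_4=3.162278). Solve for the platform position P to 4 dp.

(5.0000, 3.0000)

expand ‖A_i−P‖²=L_i² and subtract eq 1 (k_i ≔ ‖A_i‖²−L_i²)
k_1 = 144.0000+100.0000−98.0000 = 146.0000
eq1−eq2 → [0.0000  20.0000]·P = 60.0000
eq1−eq3 → [12.0000  0.0000]·P = 60.0000
eq1−eq4 → [12.0000  20.0000]·P = 120.0000
2×2 solve → P = (5.0000, 3.0000)
check cable 4: ‖A_4−P‖² = 10.0000 ≈ L_4² = 10.0000 ✓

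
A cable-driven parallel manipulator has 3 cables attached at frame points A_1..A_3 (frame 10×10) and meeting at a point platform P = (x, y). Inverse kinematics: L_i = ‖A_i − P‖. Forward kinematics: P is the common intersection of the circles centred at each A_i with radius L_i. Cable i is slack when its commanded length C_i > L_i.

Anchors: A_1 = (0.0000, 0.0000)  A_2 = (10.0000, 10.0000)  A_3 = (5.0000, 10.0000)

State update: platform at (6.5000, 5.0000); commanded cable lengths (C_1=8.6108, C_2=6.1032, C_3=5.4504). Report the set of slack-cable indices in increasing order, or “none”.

cable 1: L_1 = ‖A_1−P‖ = 8.2006;  C_1 = 8.6108 → slack
cable 2: L_2 = ‖A_2−P‖ = 6.1033;  C_2 = 6.1032 → taut
cable 3: L_3 = ‖A_3−P‖ = 5.2202;  C_3 = 5.4504 → slack

1, 3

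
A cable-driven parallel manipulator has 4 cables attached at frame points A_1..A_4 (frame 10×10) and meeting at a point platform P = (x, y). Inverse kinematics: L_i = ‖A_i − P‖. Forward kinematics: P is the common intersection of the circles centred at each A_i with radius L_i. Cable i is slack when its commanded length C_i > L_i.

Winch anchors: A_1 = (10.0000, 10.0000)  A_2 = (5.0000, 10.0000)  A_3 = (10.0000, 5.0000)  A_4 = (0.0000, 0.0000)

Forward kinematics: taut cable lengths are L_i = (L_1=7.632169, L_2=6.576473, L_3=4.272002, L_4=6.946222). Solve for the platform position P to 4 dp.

(6.0000, 3.5000)

expand ‖A_i−P‖²=L_i² and subtract eq 1 (c_i ≔ ‖A_i‖²−L_i²)
c_1 = 100.0000+100.0000−58.2500 = 141.7500
eq1−eq2 → [10.0000  0.0000]·P = 60.0000
eq1−eq3 → [0.0000  10.0000]·P = 35.0000
eq1−eq4 → [20.0000  20.0000]·P = 190.0000
2×2 solve → P = (6.0000, 3.5000)
check cable 4: ‖A_4−P‖² = 48.2500 ≈ L_4² = 48.2500 ✓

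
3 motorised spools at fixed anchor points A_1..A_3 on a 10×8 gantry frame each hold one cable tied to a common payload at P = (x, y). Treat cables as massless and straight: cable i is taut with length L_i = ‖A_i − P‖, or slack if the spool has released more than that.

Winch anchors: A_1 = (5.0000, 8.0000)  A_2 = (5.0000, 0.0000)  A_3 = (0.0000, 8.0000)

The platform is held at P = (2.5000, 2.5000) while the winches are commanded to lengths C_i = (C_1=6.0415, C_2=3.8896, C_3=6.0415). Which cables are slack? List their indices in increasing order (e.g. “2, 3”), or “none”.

2

cable 1: L_1 = ‖A_1−P‖ = 6.0415;  C_1 = 6.0415 → taut
cable 2: L_2 = ‖A_2−P‖ = 3.5355;  C_2 = 3.8896 → slack
cable 3: L_3 = ‖A_3−P‖ = 6.0415;  C_3 = 6.0415 → taut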